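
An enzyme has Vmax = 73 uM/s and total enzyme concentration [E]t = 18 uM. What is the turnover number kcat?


kcat = Vmax / [E]t
kcat = 73 / 18
kcat = 4.0556 s^-1

4.0556 s^-1


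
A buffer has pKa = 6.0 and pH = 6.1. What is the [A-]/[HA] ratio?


[A-]/[HA] = 10^(pH - pKa)
= 10^(6.1 - 6.0)
= 1.2589

1.2589


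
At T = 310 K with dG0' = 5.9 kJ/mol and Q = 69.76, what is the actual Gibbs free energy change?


dG = dG0' + RT * ln(Q) / 1000
dG = 5.9 + 8.314 * 310 * ln(69.76) / 1000
dG = 16.841 kJ/mol

16.841 kJ/mol


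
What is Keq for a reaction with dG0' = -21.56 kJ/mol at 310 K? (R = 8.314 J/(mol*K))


Keq = exp(-dG0 * 1000 / (R * T))
Keq = exp(-(-21.56) * 1000 / (8.314 * 310))
Keq = 4295.0297

4295.0297


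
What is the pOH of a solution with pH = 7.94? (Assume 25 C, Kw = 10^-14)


pOH = 14 - pH
pOH = 14 - 7.94
pOH = 6.06

6.06


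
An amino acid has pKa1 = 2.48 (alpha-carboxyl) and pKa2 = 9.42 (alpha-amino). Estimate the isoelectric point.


pI = (pKa1 + pKa2) / 2
pI = (2.48 + 9.42) / 2
pI = 5.95

5.95


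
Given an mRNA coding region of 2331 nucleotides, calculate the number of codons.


codons = nucleotides / 3
codons = 2331 / 3 = 777

777


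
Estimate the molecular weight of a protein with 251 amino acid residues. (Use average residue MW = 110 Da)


MW = n_residues * 110 Da
MW = 251 * 110
MW = 27610 Da

27610 Da


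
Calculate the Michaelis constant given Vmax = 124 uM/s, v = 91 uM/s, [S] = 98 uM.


Km = [S] * (Vmax - v) / v
Km = 98 * (124 - 91) / 91
Km = 35.5385 uM

35.5385 uM


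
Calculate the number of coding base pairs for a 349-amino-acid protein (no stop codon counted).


Each amino acid = 1 codon = 3 bp
bp = 349 * 3 = 1047 bp

1047 bp


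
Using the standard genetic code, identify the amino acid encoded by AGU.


Standard genetic code lookup.
Codon AGU -> Ser

Ser


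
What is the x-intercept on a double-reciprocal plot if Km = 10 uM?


x-intercept = -1/Km
= -1/10
= -0.1 1/uM

-0.1 1/uM


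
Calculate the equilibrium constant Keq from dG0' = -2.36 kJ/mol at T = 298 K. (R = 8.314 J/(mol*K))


Keq = exp(-dG0 * 1000 / (R * T))
Keq = exp(-(-2.36) * 1000 / (8.314 * 298))
Keq = 2.5923

2.5923


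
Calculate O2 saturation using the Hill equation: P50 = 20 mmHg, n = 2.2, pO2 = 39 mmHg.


Y = pO2^n / (P50^n + pO2^n)
Y = 39^2.2 / (20^2.2 + 39^2.2)
Y = 81.29%

81.29%


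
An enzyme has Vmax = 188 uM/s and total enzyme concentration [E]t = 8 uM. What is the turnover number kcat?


kcat = Vmax / [E]t
kcat = 188 / 8
kcat = 23.5 s^-1

23.5 s^-1


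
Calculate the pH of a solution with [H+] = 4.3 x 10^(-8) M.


pH = -log10([H+])
pH = -log10(4.3 x 10^(-8))
pH = 7.3665

7.3665


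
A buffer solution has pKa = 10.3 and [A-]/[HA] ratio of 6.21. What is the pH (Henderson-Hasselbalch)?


pH = pKa + log10([A-]/[HA])
pH = 10.3 + log10(6.21)
pH = 11.0931

11.0931


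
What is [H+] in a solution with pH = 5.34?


[H+] = 10^(-pH)
[H+] = 10^(-5.34)
[H+] = 4.571e-06 M

4.571e-06 M


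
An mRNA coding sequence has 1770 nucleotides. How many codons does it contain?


codons = nucleotides / 3
codons = 1770 / 3 = 590

590


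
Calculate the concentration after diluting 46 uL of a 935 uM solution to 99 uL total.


C2 = C1 * V1 / V2
C2 = 935 * 46 / 99
C2 = 434.4444 uM

434.4444 uM


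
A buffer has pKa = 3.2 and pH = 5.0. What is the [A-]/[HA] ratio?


[A-]/[HA] = 10^(pH - pKa)
= 10^(5.0 - 3.2)
= 63.0957

63.0957


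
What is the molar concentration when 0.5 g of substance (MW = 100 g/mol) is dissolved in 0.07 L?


C = (mass / MW) / volume
C = (0.5 / 100) / 0.07
C = 0.0714 M

0.0714 M


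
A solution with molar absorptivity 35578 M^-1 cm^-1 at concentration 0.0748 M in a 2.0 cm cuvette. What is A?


A = epsilon * c * l
A = 35578 * 0.0748 * 2.0
A = 5322.4688

5322.4688


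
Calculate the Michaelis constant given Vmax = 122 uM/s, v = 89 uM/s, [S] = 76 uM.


Km = [S] * (Vmax - v) / v
Km = 76 * (122 - 89) / 89
Km = 28.1798 uM

28.1798 uM


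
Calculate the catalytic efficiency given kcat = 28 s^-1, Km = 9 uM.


Catalytic efficiency = kcat / Km
= 28 / 9
= 3.1111 uM^-1*s^-1

3.1111 uM^-1*s^-1


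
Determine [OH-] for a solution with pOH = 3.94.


[OH-] = 10^(-pOH)
[OH-] = 10^(-3.94)
[OH-] = 1.148e-04 M

1.148e-04 M


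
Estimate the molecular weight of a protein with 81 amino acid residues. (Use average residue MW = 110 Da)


MW = n_residues * 110 Da
MW = 81 * 110
MW = 8910 Da

8910 Da


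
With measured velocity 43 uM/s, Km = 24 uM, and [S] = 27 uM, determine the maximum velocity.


Vmax = v * (Km + [S]) / [S]
Vmax = 43 * (24 + 27) / 27
Vmax = 81.2222 uM/s

81.2222 uM/s


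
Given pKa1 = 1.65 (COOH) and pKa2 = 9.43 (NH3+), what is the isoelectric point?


pI = (pKa1 + pKa2) / 2
pI = (1.65 + 9.43) / 2
pI = 5.54

5.54


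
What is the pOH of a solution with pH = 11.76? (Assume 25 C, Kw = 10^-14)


pOH = 14 - pH
pOH = 14 - 11.76
pOH = 2.24

2.24


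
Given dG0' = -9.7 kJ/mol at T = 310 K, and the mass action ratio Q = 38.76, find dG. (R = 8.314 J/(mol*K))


dG = dG0' + RT * ln(Q) / 1000
dG = -9.7 + 8.314 * 310 * ln(38.76) / 1000
dG = -0.2737 kJ/mol

-0.2737 kJ/mol


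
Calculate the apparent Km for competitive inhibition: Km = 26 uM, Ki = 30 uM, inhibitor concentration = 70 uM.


Km_app = Km * (1 + [I]/Ki)
Km_app = 26 * (1 + 70/30)
Km_app = 86.6667 uM

86.6667 uM


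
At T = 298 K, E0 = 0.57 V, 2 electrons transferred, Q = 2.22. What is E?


E = E0 - (RT/nF) * ln(Q)
E = 0.57 - (8.314 * 298 / (2 * 96485)) * ln(2.22)
E = 0.5598 V

0.5598 V


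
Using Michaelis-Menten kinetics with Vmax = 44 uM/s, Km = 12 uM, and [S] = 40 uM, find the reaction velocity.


v = Vmax * [S] / (Km + [S])
v = 44 * 40 / (12 + 40)
v = 33.8462 uM/s

33.8462 uM/s


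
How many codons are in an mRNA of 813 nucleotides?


codons = nucleotides / 3
codons = 813 / 3 = 271

271


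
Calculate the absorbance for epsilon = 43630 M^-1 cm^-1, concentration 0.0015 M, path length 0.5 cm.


A = epsilon * c * l
A = 43630 * 0.0015 * 0.5
A = 32.7225

32.7225


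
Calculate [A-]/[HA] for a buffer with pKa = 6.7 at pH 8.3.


[A-]/[HA] = 10^(pH - pKa)
= 10^(8.3 - 6.7)
= 39.8107

39.8107


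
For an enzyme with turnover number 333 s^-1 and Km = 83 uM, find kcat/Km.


Catalytic efficiency = kcat / Km
= 333 / 83
= 4.012 uM^-1*s^-1

4.012 uM^-1*s^-1


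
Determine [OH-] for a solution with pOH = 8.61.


[OH-] = 10^(-pOH)
[OH-] = 10^(-8.61)
[OH-] = 2.455e-09 M

2.455e-09 M


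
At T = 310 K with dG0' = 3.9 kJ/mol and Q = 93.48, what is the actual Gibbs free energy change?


dG = dG0' + RT * ln(Q) / 1000
dG = 3.9 + 8.314 * 310 * ln(93.48) / 1000
dG = 15.5953 kJ/mol

15.5953 kJ/mol


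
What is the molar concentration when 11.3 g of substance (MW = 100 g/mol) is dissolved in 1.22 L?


C = (mass / MW) / volume
C = (11.3 / 100) / 1.22
C = 0.0926 M

0.0926 M


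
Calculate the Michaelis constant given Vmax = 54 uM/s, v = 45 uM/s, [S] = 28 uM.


Km = [S] * (Vmax - v) / v
Km = 28 * (54 - 45) / 45
Km = 5.6 uM

5.6 uM


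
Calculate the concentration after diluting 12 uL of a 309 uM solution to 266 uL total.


C2 = C1 * V1 / V2
C2 = 309 * 12 / 266
C2 = 13.9398 uM

13.9398 uM


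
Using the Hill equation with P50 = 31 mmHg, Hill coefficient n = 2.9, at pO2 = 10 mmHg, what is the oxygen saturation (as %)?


Y = pO2^n / (P50^n + pO2^n)
Y = 10^2.9 / (31^2.9 + 10^2.9)
Y = 3.62%

3.62%


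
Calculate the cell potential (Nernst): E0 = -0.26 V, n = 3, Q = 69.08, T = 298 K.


E = E0 - (RT/nF) * ln(Q)
E = -0.26 - (8.314 * 298 / (3 * 96485)) * ln(69.08)
E = -0.2963 V

-0.2963 V


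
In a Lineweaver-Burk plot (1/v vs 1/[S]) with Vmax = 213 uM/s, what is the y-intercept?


y-intercept = 1/Vmax
= 1/213
= 0.0047 s/uM

0.0047 s/uM


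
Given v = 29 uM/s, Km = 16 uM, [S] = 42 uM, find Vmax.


Vmax = v * (Km + [S]) / [S]
Vmax = 29 * (16 + 42) / 42
Vmax = 40.0476 uM/s

40.0476 uM/s


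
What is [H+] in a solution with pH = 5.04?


[H+] = 10^(-pH)
[H+] = 10^(-5.04)
[H+] = 9.120e-06 M

9.120e-06 M


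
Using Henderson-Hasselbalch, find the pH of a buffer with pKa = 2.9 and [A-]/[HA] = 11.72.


pH = pKa + log10([A-]/[HA])
pH = 2.9 + log10(11.72)
pH = 3.9689

3.9689


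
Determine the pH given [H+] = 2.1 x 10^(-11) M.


pH = -log10([H+])
pH = -log10(2.1 x 10^(-11))
pH = 10.6778

10.6778


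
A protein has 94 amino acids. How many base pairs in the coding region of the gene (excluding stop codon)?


Each amino acid = 1 codon = 3 bp
bp = 94 * 3 = 282 bp

282 bp


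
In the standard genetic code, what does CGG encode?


Standard genetic code lookup.
Codon CGG -> Arg

Arg


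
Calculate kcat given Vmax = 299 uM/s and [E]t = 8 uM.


kcat = Vmax / [E]t
kcat = 299 / 8
kcat = 37.375 s^-1

37.375 s^-1


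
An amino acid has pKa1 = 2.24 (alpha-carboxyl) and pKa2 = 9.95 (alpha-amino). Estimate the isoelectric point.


pI = (pKa1 + pKa2) / 2
pI = (2.24 + 9.95) / 2
pI = 6.095

6.095


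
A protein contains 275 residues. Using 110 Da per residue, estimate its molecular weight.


MW = n_residues * 110 Da
MW = 275 * 110
MW = 30250 Da

30250 Da


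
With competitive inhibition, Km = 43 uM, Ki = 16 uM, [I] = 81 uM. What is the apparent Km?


Km_app = Km * (1 + [I]/Ki)
Km_app = 43 * (1 + 81/16)
Km_app = 260.6875 uM

260.6875 uM


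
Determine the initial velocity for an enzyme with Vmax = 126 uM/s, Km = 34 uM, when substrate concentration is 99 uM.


v = Vmax * [S] / (Km + [S])
v = 126 * 99 / (34 + 99)
v = 93.7895 uM/s

93.7895 uM/s


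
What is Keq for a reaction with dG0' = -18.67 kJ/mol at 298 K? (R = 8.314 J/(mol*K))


Keq = exp(-dG0 * 1000 / (R * T))
Keq = exp(-(-18.67) * 1000 / (8.314 * 298))
Keq = 1873.5745

1873.5745


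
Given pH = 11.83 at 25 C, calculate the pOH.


pOH = 14 - pH
pOH = 14 - 11.83
pOH = 2.17

2.17


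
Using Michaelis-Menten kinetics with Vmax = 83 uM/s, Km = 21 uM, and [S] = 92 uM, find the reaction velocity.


v = Vmax * [S] / (Km + [S])
v = 83 * 92 / (21 + 92)
v = 67.5752 uM/s

67.5752 uM/s


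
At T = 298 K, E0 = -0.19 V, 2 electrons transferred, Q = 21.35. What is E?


E = E0 - (RT/nF) * ln(Q)
E = -0.19 - (8.314 * 298 / (2 * 96485)) * ln(21.35)
E = -0.2293 V

-0.2293 V


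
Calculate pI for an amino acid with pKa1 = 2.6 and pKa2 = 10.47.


pI = (pKa1 + pKa2) / 2
pI = (2.6 + 10.47) / 2
pI = 6.535

6.535


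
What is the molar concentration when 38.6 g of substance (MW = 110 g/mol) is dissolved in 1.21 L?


C = (mass / MW) / volume
C = (38.6 / 110) / 1.21
C = 0.29 M

0.29 M


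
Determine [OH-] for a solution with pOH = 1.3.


[OH-] = 10^(-pOH)
[OH-] = 10^(-1.3)
[OH-] = 0.0501 M

0.0501 M


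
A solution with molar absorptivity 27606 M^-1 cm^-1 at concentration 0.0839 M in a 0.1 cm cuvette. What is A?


A = epsilon * c * l
A = 27606 * 0.0839 * 0.1
A = 231.6143

231.6143


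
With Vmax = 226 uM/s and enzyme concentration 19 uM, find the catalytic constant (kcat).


kcat = Vmax / [E]t
kcat = 226 / 19
kcat = 11.8947 s^-1

11.8947 s^-1


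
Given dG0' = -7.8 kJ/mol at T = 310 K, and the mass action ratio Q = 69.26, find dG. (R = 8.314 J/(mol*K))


dG = dG0' + RT * ln(Q) / 1000
dG = -7.8 + 8.314 * 310 * ln(69.26) / 1000
dG = 3.1224 kJ/mol

3.1224 kJ/mol


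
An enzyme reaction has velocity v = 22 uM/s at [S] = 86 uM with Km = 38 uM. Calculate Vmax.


Vmax = v * (Km + [S]) / [S]
Vmax = 22 * (38 + 86) / 86
Vmax = 31.7209 uM/s

31.7209 uM/s


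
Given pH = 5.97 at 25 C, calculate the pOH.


pOH = 14 - pH
pOH = 14 - 5.97
pOH = 8.03

8.03


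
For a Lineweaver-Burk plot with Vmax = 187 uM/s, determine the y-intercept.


y-intercept = 1/Vmax
= 1/187
= 0.0053 s/uM

0.0053 s/uM


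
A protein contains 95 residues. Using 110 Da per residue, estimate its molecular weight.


MW = n_residues * 110 Da
MW = 95 * 110
MW = 10450 Da

10450 Da


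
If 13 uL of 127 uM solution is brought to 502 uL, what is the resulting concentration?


C2 = C1 * V1 / V2
C2 = 127 * 13 / 502
C2 = 3.2888 uM

3.2888 uM


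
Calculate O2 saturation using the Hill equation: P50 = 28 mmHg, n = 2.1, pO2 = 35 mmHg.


Y = pO2^n / (P50^n + pO2^n)
Y = 35^2.1 / (28^2.1 + 35^2.1)
Y = 61.51%

61.51%


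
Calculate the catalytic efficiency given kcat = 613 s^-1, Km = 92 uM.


Catalytic efficiency = kcat / Km
= 613 / 92
= 6.663 uM^-1*s^-1

6.663 uM^-1*s^-1


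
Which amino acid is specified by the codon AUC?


Standard genetic code lookup.
Codon AUC -> Ile

Ile


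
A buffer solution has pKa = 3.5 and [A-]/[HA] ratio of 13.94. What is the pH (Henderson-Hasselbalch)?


pH = pKa + log10([A-]/[HA])
pH = 3.5 + log10(13.94)
pH = 4.6443

4.6443


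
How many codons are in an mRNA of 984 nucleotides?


codons = nucleotides / 3
codons = 984 / 3 = 328

328


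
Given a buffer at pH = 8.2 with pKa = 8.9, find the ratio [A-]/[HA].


[A-]/[HA] = 10^(pH - pKa)
= 10^(8.2 - 8.9)
= 0.1995

0.1995


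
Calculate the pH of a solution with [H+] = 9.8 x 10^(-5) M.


pH = -log10([H+])
pH = -log10(9.8 x 10^(-5))
pH = 4.0088

4.0088


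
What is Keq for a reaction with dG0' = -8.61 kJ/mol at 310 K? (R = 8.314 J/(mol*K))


Keq = exp(-dG0 * 1000 / (R * T))
Keq = exp(-(-8.61) * 1000 / (8.314 * 310))
Keq = 28.2376

28.2376


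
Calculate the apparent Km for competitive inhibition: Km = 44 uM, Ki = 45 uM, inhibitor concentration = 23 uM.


Km_app = Km * (1 + [I]/Ki)
Km_app = 44 * (1 + 23/45)
Km_app = 66.4889 uM

66.4889 uM


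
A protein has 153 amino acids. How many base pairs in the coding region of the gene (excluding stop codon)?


Each amino acid = 1 codon = 3 bp
bp = 153 * 3 = 459 bp

459 bp


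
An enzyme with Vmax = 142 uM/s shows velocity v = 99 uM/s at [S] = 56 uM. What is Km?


Km = [S] * (Vmax - v) / v
Km = 56 * (142 - 99) / 99
Km = 24.3232 uM

24.3232 uM


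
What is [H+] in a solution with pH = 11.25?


[H+] = 10^(-pH)
[H+] = 10^(-11.25)
[H+] = 5.623e-12 M

5.623e-12 M


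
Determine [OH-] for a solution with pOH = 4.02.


[OH-] = 10^(-pOH)
[OH-] = 10^(-4.02)
[OH-] = 9.550e-05 M

9.550e-05 M


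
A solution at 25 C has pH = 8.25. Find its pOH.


pOH = 14 - pH
pOH = 14 - 8.25
pOH = 5.75

5.75


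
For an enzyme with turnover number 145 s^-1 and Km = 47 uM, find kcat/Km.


Catalytic efficiency = kcat / Km
= 145 / 47
= 3.0851 uM^-1*s^-1

3.0851 uM^-1*s^-1


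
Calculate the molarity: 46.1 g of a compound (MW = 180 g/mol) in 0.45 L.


C = (mass / MW) / volume
C = (46.1 / 180) / 0.45
C = 0.5691 M

0.5691 M


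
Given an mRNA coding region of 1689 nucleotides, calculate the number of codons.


codons = nucleotides / 3
codons = 1689 / 3 = 563

563


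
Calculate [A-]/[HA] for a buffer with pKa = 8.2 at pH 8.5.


[A-]/[HA] = 10^(pH - pKa)
= 10^(8.5 - 8.2)
= 1.9953

1.9953


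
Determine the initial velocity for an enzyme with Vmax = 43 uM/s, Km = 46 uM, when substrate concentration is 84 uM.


v = Vmax * [S] / (Km + [S])
v = 43 * 84 / (46 + 84)
v = 27.7846 uM/s

27.7846 uM/s


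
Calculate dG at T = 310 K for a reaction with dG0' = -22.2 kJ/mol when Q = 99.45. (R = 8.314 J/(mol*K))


dG = dG0' + RT * ln(Q) / 1000
dG = -22.2 + 8.314 * 310 * ln(99.45) / 1000
dG = -10.3451 kJ/mol

-10.3451 kJ/mol


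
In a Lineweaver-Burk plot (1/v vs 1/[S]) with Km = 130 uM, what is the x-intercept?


x-intercept = -1/Km
= -1/130
= -0.0077 1/uM

-0.0077 1/uM


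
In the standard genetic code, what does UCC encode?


Standard genetic code lookup.
Codon UCC -> Ser

Ser


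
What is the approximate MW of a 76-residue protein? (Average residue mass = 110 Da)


MW = n_residues * 110 Da
MW = 76 * 110
MW = 8360 Da

8360 Da


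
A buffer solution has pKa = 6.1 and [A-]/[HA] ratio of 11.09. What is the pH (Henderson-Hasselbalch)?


pH = pKa + log10([A-]/[HA])
pH = 6.1 + log10(11.09)
pH = 7.1449

7.1449


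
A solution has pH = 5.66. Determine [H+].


[H+] = 10^(-pH)
[H+] = 10^(-5.66)
[H+] = 2.188e-06 M

2.188e-06 M


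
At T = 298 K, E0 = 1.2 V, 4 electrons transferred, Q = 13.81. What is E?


E = E0 - (RT/nF) * ln(Q)
E = 1.2 - (8.314 * 298 / (4 * 96485)) * ln(13.81)
E = 1.1831 V

1.1831 V


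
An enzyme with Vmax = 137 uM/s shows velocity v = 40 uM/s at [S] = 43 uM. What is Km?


Km = [S] * (Vmax - v) / v
Km = 43 * (137 - 40) / 40
Km = 104.275 uM

104.275 uM


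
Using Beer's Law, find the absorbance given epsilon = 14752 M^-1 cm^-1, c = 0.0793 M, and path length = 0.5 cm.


A = epsilon * c * l
A = 14752 * 0.0793 * 0.5
A = 584.9168

584.9168


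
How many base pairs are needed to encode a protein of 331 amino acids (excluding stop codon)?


Each amino acid = 1 codon = 3 bp
bp = 331 * 3 = 993 bp

993 bp


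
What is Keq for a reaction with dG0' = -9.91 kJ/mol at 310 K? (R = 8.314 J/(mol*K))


Keq = exp(-dG0 * 1000 / (R * T))
Keq = exp(-(-9.91) * 1000 / (8.314 * 310))
Keq = 46.761

46.761


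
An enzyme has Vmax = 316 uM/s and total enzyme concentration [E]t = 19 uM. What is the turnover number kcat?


kcat = Vmax / [E]t
kcat = 316 / 19
kcat = 16.6316 s^-1

16.6316 s^-1


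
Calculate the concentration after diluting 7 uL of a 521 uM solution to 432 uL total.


C2 = C1 * V1 / V2
C2 = 521 * 7 / 432
C2 = 8.4421 uM

8.4421 uM


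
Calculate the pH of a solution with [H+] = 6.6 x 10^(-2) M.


pH = -log10([H+])
pH = -log10(6.6 x 10^(-2))
pH = 1.1805

1.1805


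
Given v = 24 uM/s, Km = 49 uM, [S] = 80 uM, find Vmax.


Vmax = v * (Km + [S]) / [S]
Vmax = 24 * (49 + 80) / 80
Vmax = 38.7 uM/s

38.7 uM/s


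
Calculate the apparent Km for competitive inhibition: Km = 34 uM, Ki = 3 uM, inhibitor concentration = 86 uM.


Km_app = Km * (1 + [I]/Ki)
Km_app = 34 * (1 + 86/3)
Km_app = 1008.6667 uM

1008.6667 uM


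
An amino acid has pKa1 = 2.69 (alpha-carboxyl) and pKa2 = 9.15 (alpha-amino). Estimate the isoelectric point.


pI = (pKa1 + pKa2) / 2
pI = (2.69 + 9.15) / 2
pI = 5.92

5.92


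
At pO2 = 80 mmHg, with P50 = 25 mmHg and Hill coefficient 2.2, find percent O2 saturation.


Y = pO2^n / (P50^n + pO2^n)
Y = 80^2.2 / (25^2.2 + 80^2.2)
Y = 92.82%

92.82%


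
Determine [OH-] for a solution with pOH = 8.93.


[OH-] = 10^(-pOH)
[OH-] = 10^(-8.93)
[OH-] = 1.175e-09 M

1.175e-09 M


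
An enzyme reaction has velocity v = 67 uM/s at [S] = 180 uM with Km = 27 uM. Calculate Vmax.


Vmax = v * (Km + [S]) / [S]
Vmax = 67 * (27 + 180) / 180
Vmax = 77.05 uM/s

77.05 uM/s


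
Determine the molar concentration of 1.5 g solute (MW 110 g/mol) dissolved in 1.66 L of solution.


C = (mass / MW) / volume
C = (1.5 / 110) / 1.66
C = 0.0082 M

0.0082 M


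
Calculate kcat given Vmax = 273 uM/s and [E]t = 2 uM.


kcat = Vmax / [E]t
kcat = 273 / 2
kcat = 136.5 s^-1

136.5 s^-1


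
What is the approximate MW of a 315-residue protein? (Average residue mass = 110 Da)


MW = n_residues * 110 Da
MW = 315 * 110
MW = 34650 Da

34650 Da


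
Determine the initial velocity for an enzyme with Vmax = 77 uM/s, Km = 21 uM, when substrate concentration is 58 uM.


v = Vmax * [S] / (Km + [S])
v = 77 * 58 / (21 + 58)
v = 56.5316 uM/s

56.5316 uM/s


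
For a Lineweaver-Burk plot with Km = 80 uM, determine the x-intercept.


x-intercept = -1/Km
= -1/80
= -0.0125 1/uM

-0.0125 1/uM


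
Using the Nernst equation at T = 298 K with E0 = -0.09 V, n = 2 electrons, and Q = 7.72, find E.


E = E0 - (RT/nF) * ln(Q)
E = -0.09 - (8.314 * 298 / (2 * 96485)) * ln(7.72)
E = -0.1162 V

-0.1162 V


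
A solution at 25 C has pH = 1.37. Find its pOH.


pOH = 14 - pH
pOH = 14 - 1.37
pOH = 12.63

12.63


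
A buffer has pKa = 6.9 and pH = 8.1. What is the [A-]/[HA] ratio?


[A-]/[HA] = 10^(pH - pKa)
= 10^(8.1 - 6.9)
= 15.8489

15.8489


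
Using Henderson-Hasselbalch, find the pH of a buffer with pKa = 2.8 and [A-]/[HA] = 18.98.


pH = pKa + log10([A-]/[HA])
pH = 2.8 + log10(18.98)
pH = 4.0783

4.0783


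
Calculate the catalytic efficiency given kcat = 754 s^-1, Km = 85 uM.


Catalytic efficiency = kcat / Km
= 754 / 85
= 8.8706 uM^-1*s^-1

8.8706 uM^-1*s^-1


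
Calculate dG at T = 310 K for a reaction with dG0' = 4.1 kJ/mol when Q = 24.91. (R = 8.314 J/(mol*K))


dG = dG0' + RT * ln(Q) / 1000
dG = 4.1 + 8.314 * 310 * ln(24.91) / 1000
dG = 12.3868 kJ/mol

12.3868 kJ/mol


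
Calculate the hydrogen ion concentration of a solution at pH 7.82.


[H+] = 10^(-pH)
[H+] = 10^(-7.82)
[H+] = 1.514e-08 M

1.514e-08 M


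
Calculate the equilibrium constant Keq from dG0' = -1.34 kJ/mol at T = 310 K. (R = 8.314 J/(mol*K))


Keq = exp(-dG0 * 1000 / (R * T))
Keq = exp(-(-1.34) * 1000 / (8.314 * 310))
Keq = 1.6819

1.6819


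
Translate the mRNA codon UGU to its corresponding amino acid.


Standard genetic code lookup.
Codon UGU -> Cys

Cys


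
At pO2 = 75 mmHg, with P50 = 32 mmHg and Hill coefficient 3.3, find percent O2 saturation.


Y = pO2^n / (P50^n + pO2^n)
Y = 75^3.3 / (32^3.3 + 75^3.3)
Y = 94.33%

94.33%


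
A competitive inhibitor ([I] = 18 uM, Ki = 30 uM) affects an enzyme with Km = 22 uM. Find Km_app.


Km_app = Km * (1 + [I]/Ki)
Km_app = 22 * (1 + 18/30)
Km_app = 35.2 uM

35.2 uM


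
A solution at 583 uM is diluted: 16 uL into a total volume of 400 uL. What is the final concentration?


C2 = C1 * V1 / V2
C2 = 583 * 16 / 400
C2 = 23.32 uM

23.32 uM


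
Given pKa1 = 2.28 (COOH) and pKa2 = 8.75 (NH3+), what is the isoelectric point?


pI = (pKa1 + pKa2) / 2
pI = (2.28 + 8.75) / 2
pI = 5.515

5.515


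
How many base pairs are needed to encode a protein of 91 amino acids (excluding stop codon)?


Each amino acid = 1 codon = 3 bp
bp = 91 * 3 = 273 bp

273 bp


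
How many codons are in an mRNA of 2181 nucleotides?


codons = nucleotides / 3
codons = 2181 / 3 = 727

727


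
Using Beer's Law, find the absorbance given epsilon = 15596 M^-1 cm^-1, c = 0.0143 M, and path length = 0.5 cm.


A = epsilon * c * l
A = 15596 * 0.0143 * 0.5
A = 111.5114

111.5114


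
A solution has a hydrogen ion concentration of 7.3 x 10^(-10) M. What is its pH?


pH = -log10([H+])
pH = -log10(7.3 x 10^(-10))
pH = 9.1367

9.1367


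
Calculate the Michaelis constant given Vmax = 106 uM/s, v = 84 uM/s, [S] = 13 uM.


Km = [S] * (Vmax - v) / v
Km = 13 * (106 - 84) / 84
Km = 3.4048 uM

3.4048 uM


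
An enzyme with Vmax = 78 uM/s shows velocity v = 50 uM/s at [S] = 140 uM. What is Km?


Km = [S] * (Vmax - v) / v
Km = 140 * (78 - 50) / 50
Km = 78.4 uM

78.4 uM


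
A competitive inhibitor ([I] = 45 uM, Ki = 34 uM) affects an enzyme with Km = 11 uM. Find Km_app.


Km_app = Km * (1 + [I]/Ki)
Km_app = 11 * (1 + 45/34)
Km_app = 25.5588 uM

25.5588 uM


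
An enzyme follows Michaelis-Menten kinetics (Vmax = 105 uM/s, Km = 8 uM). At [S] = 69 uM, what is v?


v = Vmax * [S] / (Km + [S])
v = 105 * 69 / (8 + 69)
v = 94.0909 uM/s

94.0909 uM/s


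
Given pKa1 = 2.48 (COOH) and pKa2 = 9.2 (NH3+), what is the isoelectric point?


pI = (pKa1 + pKa2) / 2
pI = (2.48 + 9.2) / 2
pI = 5.84

5.84


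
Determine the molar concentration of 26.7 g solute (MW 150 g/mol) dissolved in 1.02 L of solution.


C = (mass / MW) / volume
C = (26.7 / 150) / 1.02
C = 0.1745 M

0.1745 M


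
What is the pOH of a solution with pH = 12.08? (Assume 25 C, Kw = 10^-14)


pOH = 14 - pH
pOH = 14 - 12.08
pOH = 1.92

1.92


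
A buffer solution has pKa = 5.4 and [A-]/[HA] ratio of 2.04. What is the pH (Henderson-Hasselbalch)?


pH = pKa + log10([A-]/[HA])
pH = 5.4 + log10(2.04)
pH = 5.7096

5.7096


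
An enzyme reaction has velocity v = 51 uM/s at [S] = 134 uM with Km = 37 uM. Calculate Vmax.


Vmax = v * (Km + [S]) / [S]
Vmax = 51 * (37 + 134) / 134
Vmax = 65.0821 uM/s

65.0821 uM/s


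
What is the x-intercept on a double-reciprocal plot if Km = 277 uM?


x-intercept = -1/Km
= -1/277
= -0.0036 1/uM

-0.0036 1/uM


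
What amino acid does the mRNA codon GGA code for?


Standard genetic code lookup.
Codon GGA -> Gly

Gly


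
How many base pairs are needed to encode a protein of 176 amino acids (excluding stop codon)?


Each amino acid = 1 codon = 3 bp
bp = 176 * 3 = 528 bp

528 bp


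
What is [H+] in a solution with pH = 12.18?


[H+] = 10^(-pH)
[H+] = 10^(-12.18)
[H+] = 6.607e-13 M

6.607e-13 M


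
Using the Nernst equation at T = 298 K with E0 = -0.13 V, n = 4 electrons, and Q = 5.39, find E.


E = E0 - (RT/nF) * ln(Q)
E = -0.13 - (8.314 * 298 / (4 * 96485)) * ln(5.39)
E = -0.1408 V

-0.1408 V


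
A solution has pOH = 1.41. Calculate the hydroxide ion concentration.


[OH-] = 10^(-pOH)
[OH-] = 10^(-1.41)
[OH-] = 0.0389 M

0.0389 M


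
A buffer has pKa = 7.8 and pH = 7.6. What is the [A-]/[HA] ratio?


[A-]/[HA] = 10^(pH - pKa)
= 10^(7.6 - 7.8)
= 0.631

0.631


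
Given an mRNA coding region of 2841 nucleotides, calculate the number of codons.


codons = nucleotides / 3
codons = 2841 / 3 = 947

947


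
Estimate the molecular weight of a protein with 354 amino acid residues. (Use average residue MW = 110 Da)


MW = n_residues * 110 Da
MW = 354 * 110
MW = 38940 Da

38940 Da


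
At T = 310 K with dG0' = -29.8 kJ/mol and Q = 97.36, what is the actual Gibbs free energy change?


dG = dG0' + RT * ln(Q) / 1000
dG = -29.8 + 8.314 * 310 * ln(97.36) / 1000
dG = -17.9999 kJ/mol

-17.9999 kJ/mol


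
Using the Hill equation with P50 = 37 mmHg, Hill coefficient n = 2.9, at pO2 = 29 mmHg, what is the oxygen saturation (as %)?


Y = pO2^n / (P50^n + pO2^n)
Y = 29^2.9 / (37^2.9 + 29^2.9)
Y = 33.04%

33.04%


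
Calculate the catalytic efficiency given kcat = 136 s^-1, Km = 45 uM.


Catalytic efficiency = kcat / Km
= 136 / 45
= 3.0222 uM^-1*s^-1

3.0222 uM^-1*s^-1


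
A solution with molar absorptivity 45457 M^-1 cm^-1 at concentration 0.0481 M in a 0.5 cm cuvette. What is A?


A = epsilon * c * l
A = 45457 * 0.0481 * 0.5
A = 1093.2408

1093.2408


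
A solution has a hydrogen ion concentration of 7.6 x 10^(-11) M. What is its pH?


pH = -log10([H+])
pH = -log10(7.6 x 10^(-11))
pH = 10.1192

10.1192


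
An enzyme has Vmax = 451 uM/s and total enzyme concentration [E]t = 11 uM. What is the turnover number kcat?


kcat = Vmax / [E]t
kcat = 451 / 11
kcat = 41.0 s^-1

41.0 s^-1


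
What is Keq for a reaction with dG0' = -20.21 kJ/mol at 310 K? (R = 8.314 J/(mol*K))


Keq = exp(-dG0 * 1000 / (R * T))
Keq = exp(-(-20.21) * 1000 / (8.314 * 310))
Keq = 2543.8091

2543.8091


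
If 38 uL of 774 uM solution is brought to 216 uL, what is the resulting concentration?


C2 = C1 * V1 / V2
C2 = 774 * 38 / 216
C2 = 136.1667 uM

136.1667 uM


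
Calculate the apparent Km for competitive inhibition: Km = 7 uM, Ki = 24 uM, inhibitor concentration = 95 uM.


Km_app = Km * (1 + [I]/Ki)
Km_app = 7 * (1 + 95/24)
Km_app = 34.7083 uM

34.7083 uM


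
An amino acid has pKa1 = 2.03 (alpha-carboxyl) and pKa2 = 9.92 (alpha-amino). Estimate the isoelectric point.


pI = (pKa1 + pKa2) / 2
pI = (2.03 + 9.92) / 2
pI = 5.975

5.975


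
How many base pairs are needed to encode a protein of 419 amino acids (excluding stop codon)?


Each amino acid = 1 codon = 3 bp
bp = 419 * 3 = 1257 bp

1257 bp


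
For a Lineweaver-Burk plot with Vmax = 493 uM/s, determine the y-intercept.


y-intercept = 1/Vmax
= 1/493
= 0.002 s/uM

0.002 s/uM


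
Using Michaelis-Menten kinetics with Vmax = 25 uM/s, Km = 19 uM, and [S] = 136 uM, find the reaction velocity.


v = Vmax * [S] / (Km + [S])
v = 25 * 136 / (19 + 136)
v = 21.9355 uM/s

21.9355 uM/s


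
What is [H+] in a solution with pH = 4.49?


[H+] = 10^(-pH)
[H+] = 10^(-4.49)
[H+] = 3.236e-05 M

3.236e-05 M


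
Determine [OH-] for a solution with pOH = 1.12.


[OH-] = 10^(-pOH)
[OH-] = 10^(-1.12)
[OH-] = 0.0759 M

0.0759 M


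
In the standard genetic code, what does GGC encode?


Standard genetic code lookup.
Codon GGC -> Gly

Gly


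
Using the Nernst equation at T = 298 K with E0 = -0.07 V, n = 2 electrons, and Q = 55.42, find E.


E = E0 - (RT/nF) * ln(Q)
E = -0.07 - (8.314 * 298 / (2 * 96485)) * ln(55.42)
E = -0.1215 V

-0.1215 V


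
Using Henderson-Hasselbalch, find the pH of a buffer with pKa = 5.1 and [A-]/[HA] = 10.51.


pH = pKa + log10([A-]/[HA])
pH = 5.1 + log10(10.51)
pH = 6.1216

6.1216


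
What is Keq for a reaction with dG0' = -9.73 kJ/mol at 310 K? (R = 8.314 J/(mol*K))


Keq = exp(-dG0 * 1000 / (R * T))
Keq = exp(-(-9.73) * 1000 / (8.314 * 310))
Keq = 43.6067

43.6067


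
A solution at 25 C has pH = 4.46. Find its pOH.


pOH = 14 - pH
pOH = 14 - 4.46
pOH = 9.54

9.54


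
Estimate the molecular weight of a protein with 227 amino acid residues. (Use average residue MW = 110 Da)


MW = n_residues * 110 Da
MW = 227 * 110
MW = 24970 Da

24970 Da


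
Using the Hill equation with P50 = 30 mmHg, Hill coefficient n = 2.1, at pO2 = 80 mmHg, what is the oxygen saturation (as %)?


Y = pO2^n / (P50^n + pO2^n)
Y = 80^2.1 / (30^2.1 + 80^2.1)
Y = 88.69%

88.69%


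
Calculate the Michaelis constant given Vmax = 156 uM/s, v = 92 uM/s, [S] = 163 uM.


Km = [S] * (Vmax - v) / v
Km = 163 * (156 - 92) / 92
Km = 113.3913 uM

113.3913 uM


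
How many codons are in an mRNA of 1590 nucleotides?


codons = nucleotides / 3
codons = 1590 / 3 = 530

530


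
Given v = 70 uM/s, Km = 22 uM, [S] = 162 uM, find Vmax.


Vmax = v * (Km + [S]) / [S]
Vmax = 70 * (22 + 162) / 162
Vmax = 79.5062 uM/s

79.5062 uM/s


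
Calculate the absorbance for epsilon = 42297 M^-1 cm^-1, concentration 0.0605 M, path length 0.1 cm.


A = epsilon * c * l
A = 42297 * 0.0605 * 0.1
A = 255.8969

255.8969


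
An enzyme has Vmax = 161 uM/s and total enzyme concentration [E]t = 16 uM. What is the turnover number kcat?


kcat = Vmax / [E]t
kcat = 161 / 16
kcat = 10.0625 s^-1

10.0625 s^-1


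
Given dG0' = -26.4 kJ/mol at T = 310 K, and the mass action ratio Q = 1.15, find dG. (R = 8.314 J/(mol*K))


dG = dG0' + RT * ln(Q) / 1000
dG = -26.4 + 8.314 * 310 * ln(1.15) / 1000
dG = -26.0398 kJ/mol

-26.0398 kJ/mol


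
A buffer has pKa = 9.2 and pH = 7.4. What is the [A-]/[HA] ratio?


[A-]/[HA] = 10^(pH - pKa)
= 10^(7.4 - 9.2)
= 0.0158

0.0158


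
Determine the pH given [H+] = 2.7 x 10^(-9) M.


pH = -log10([H+])
pH = -log10(2.7 x 10^(-9))
pH = 8.5686

8.5686


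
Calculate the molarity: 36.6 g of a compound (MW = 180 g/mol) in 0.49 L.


C = (mass / MW) / volume
C = (36.6 / 180) / 0.49
C = 0.415 M

0.415 M


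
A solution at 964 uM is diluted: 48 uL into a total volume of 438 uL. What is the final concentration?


C2 = C1 * V1 / V2
C2 = 964 * 48 / 438
C2 = 105.6438 uM

105.6438 uM


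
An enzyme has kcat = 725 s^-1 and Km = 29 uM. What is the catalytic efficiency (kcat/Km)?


Catalytic efficiency = kcat / Km
= 725 / 29
= 25.0 uM^-1*s^-1

25.0 uM^-1*s^-1


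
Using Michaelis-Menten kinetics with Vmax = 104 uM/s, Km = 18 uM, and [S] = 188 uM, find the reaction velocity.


v = Vmax * [S] / (Km + [S])
v = 104 * 188 / (18 + 188)
v = 94.9126 uM/s

94.9126 uM/s


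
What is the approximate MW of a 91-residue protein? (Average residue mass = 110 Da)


MW = n_residues * 110 Da
MW = 91 * 110
MW = 10010 Da

10010 Da


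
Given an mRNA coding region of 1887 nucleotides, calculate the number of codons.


codons = nucleotides / 3
codons = 1887 / 3 = 629

629


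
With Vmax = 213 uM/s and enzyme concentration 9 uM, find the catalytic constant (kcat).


kcat = Vmax / [E]t
kcat = 213 / 9
kcat = 23.6667 s^-1

23.6667 s^-1


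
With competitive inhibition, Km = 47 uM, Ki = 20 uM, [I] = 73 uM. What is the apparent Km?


Km_app = Km * (1 + [I]/Ki)
Km_app = 47 * (1 + 73/20)
Km_app = 218.55 uM

218.55 uM


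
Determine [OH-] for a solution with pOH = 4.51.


[OH-] = 10^(-pOH)
[OH-] = 10^(-4.51)
[OH-] = 3.090e-05 M

3.090e-05 M


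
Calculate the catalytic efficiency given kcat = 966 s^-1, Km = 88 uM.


Catalytic efficiency = kcat / Km
= 966 / 88
= 10.9773 uM^-1*s^-1

10.9773 uM^-1*s^-1


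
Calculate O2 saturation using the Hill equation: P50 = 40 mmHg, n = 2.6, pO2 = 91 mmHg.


Y = pO2^n / (P50^n + pO2^n)
Y = 91^2.6 / (40^2.6 + 91^2.6)
Y = 89.45%

89.45%


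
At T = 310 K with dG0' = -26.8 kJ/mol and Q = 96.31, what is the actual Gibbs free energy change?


dG = dG0' + RT * ln(Q) / 1000
dG = -26.8 + 8.314 * 310 * ln(96.31) / 1000
dG = -15.0278 kJ/mol

-15.0278 kJ/mol


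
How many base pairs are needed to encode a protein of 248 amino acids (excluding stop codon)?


Each amino acid = 1 codon = 3 bp
bp = 248 * 3 = 744 bp

744 bp


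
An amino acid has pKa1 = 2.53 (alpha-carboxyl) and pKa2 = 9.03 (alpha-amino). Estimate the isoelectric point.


pI = (pKa1 + pKa2) / 2
pI = (2.53 + 9.03) / 2
pI = 5.78

5.78


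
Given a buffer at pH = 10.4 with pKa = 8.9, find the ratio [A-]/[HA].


[A-]/[HA] = 10^(pH - pKa)
= 10^(10.4 - 8.9)
= 31.6228

31.6228


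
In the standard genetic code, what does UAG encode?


Standard genetic code lookup.
Codon UAG -> Stop

Stop


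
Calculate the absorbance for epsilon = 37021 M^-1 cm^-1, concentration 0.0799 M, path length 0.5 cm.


A = epsilon * c * l
A = 37021 * 0.0799 * 0.5
A = 1478.9889

1478.9889


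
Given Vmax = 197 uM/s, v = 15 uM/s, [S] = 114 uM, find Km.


Km = [S] * (Vmax - v) / v
Km = 114 * (197 - 15) / 15
Km = 1383.2 uM

1383.2 uM


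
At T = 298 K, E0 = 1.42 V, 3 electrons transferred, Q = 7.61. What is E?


E = E0 - (RT/nF) * ln(Q)
E = 1.42 - (8.314 * 298 / (3 * 96485)) * ln(7.61)
E = 1.4026 V

1.4026 V


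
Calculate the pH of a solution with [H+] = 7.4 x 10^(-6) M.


pH = -log10([H+])
pH = -log10(7.4 x 10^(-6))
pH = 5.1308

5.1308


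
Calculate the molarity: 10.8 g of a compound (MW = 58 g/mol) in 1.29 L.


C = (mass / MW) / volume
C = (10.8 / 58) / 1.29
C = 0.1443 M

0.1443 M


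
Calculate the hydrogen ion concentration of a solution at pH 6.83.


[H+] = 10^(-pH)
[H+] = 10^(-6.83)
[H+] = 1.479e-07 M

1.479e-07 M


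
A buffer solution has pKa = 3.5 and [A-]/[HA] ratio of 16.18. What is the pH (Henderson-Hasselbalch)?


pH = pKa + log10([A-]/[HA])
pH = 3.5 + log10(16.18)
pH = 4.709

4.709


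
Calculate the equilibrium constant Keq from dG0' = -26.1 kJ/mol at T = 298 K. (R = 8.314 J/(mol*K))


Keq = exp(-dG0 * 1000 / (R * T))
Keq = exp(-(-26.1) * 1000 / (8.314 * 298))
Keq = 37590.52

37590.52


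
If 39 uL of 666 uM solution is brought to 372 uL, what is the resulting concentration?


C2 = C1 * V1 / V2
C2 = 666 * 39 / 372
C2 = 69.8226 uM

69.8226 uM


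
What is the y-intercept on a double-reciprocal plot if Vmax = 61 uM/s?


y-intercept = 1/Vmax
= 1/61
= 0.0164 s/uM

0.0164 s/uM


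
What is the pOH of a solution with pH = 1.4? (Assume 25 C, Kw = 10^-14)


pOH = 14 - pH
pOH = 14 - 1.4
pOH = 12.6

12.6


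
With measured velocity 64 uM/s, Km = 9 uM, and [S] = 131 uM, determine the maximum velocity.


Vmax = v * (Km + [S]) / [S]
Vmax = 64 * (9 + 131) / 131
Vmax = 68.3969 uM/s

68.3969 uM/s


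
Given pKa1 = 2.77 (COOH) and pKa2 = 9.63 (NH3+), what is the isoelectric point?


pI = (pKa1 + pKa2) / 2
pI = (2.77 + 9.63) / 2
pI = 6.2

6.2


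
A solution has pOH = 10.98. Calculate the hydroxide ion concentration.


[OH-] = 10^(-pOH)
[OH-] = 10^(-10.98)
[OH-] = 1.047e-11 M

1.047e-11 M


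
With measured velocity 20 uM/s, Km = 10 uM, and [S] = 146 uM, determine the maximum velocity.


Vmax = v * (Km + [S]) / [S]
Vmax = 20 * (10 + 146) / 146
Vmax = 21.3699 uM/s

21.3699 uM/s


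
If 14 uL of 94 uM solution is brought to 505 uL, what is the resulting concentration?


C2 = C1 * V1 / V2
C2 = 94 * 14 / 505
C2 = 2.6059 uM

2.6059 uM


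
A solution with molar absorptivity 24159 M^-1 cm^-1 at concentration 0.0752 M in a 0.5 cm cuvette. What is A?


A = epsilon * c * l
A = 24159 * 0.0752 * 0.5
A = 908.3784

908.3784


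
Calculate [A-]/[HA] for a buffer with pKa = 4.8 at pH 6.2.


[A-]/[HA] = 10^(pH - pKa)
= 10^(6.2 - 4.8)
= 25.1189

25.1189


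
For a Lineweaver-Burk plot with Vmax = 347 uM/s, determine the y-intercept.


y-intercept = 1/Vmax
= 1/347
= 0.0029 s/uM

0.0029 s/uM


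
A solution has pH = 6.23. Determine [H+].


[H+] = 10^(-pH)
[H+] = 10^(-6.23)
[H+] = 5.888e-07 M

5.888e-07 M


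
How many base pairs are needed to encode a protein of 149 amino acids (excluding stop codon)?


Each amino acid = 1 codon = 3 bp
bp = 149 * 3 = 447 bp

447 bp


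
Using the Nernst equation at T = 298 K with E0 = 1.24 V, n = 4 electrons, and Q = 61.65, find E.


E = E0 - (RT/nF) * ln(Q)
E = 1.24 - (8.314 * 298 / (4 * 96485)) * ln(61.65)
E = 1.2135 V

1.2135 V


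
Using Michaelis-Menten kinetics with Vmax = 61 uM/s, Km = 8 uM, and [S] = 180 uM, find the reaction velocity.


v = Vmax * [S] / (Km + [S])
v = 61 * 180 / (8 + 180)
v = 58.4043 uM/s

58.4043 uM/s


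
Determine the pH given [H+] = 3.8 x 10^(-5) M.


pH = -log10([H+])
pH = -log10(3.8 x 10^(-5))
pH = 4.4202

4.4202


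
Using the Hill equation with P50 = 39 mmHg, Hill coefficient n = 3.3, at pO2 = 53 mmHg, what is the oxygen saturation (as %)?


Y = pO2^n / (P50^n + pO2^n)
Y = 53^3.3 / (39^3.3 + 53^3.3)
Y = 73.35%

73.35%


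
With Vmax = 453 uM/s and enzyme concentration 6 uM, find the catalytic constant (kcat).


kcat = Vmax / [E]t
kcat = 453 / 6
kcat = 75.5 s^-1

75.5 s^-1


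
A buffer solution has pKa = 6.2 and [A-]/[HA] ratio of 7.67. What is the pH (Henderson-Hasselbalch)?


pH = pKa + log10([A-]/[HA])
pH = 6.2 + log10(7.67)
pH = 7.0848

7.0848


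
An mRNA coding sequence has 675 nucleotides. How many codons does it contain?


codons = nucleotides / 3
codons = 675 / 3 = 225

225


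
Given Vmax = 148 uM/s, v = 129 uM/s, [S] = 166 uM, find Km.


Km = [S] * (Vmax - v) / v
Km = 166 * (148 - 129) / 129
Km = 24.4496 uM

24.4496 uM


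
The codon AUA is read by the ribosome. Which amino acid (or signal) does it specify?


Standard genetic code lookup.
Codon AUA -> Ile

Ile


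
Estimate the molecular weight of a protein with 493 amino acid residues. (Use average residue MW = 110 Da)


MW = n_residues * 110 Da
MW = 493 * 110
MW = 54230 Da

54230 Da


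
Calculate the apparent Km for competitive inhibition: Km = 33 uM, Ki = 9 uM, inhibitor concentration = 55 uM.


Km_app = Km * (1 + [I]/Ki)
Km_app = 33 * (1 + 55/9)
Km_app = 234.6667 uM

234.6667 uM


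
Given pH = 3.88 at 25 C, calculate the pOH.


pOH = 14 - pH
pOH = 14 - 3.88
pOH = 10.12

10.12


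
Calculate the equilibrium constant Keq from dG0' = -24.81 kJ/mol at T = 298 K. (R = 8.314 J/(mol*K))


Keq = exp(-dG0 * 1000 / (R * T))
Keq = exp(-(-24.81) * 1000 / (8.314 * 298))
Keq = 22333.3449

22333.3449


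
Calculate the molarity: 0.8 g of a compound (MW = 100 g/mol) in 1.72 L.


C = (mass / MW) / volume
C = (0.8 / 100) / 1.72
C = 0.0047 M

0.0047 M


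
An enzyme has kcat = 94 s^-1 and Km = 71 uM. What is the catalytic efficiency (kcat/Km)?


Catalytic efficiency = kcat / Km
= 94 / 71
= 1.3239 uM^-1*s^-1

1.3239 uM^-1*s^-1


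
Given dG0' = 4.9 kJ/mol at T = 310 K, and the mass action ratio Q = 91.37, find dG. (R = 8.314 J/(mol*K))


dG = dG0' + RT * ln(Q) / 1000
dG = 4.9 + 8.314 * 310 * ln(91.37) / 1000
dG = 16.5365 kJ/mol

16.5365 kJ/mol
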